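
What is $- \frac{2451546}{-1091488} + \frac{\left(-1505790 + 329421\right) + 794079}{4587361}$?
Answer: $\frac{5414430781293}{2503524741584} \approx 2.1627$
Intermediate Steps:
$- \frac{2451546}{-1091488} + \frac{\left(-1505790 + 329421\right) + 794079}{4587361} = \left(-2451546\right) \left(- \frac{1}{1091488}\right) + \left(-1176369 + 794079\right) \frac{1}{4587361} = \frac{1225773}{545744} - \frac{382290}{4587361} = \frac{5414430781293}{2503524741584}$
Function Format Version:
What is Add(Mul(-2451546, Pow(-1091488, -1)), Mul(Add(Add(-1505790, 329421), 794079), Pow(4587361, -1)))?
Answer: Rational(5414430781293, 2503524741584) ≈ 2.1627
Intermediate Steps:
Add(Mul(-2451546, Pow(-1091488, -1)), Mul(Add(Add(-1505790, 329421), 794079), Pow(4587361, -1))) = Add(Mul(-2451546, Rational(-1, 1091488)), Mul(Add(-1176369, 794079), Rational(1, 4587361))) = Add(Rational(1225773, 545744), Mul(-382290, Rational(1, 4587361))) = Add(Rational(1225773, 545744), Rational(-382290, 4587361)) = Rational(5414430781293, 2503524741584)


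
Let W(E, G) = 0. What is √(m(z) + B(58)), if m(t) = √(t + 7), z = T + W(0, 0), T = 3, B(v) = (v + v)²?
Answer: √(13456 + √10) ≈ 116.01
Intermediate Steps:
B(v) = 4*v² (B(v) = (2*v)² = 4*v²)
z = 3 (z = 3 + 0 = 3)
m(t) = √(7 + t)
√(m(z) + B(58)) = √(√(7 + 3) + 4*58²) = √(√10 + 4*3364) = √(√10 + 13456) = √(13456 + √10)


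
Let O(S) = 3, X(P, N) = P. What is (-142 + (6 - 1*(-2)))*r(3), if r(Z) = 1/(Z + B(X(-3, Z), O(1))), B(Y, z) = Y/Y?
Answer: -67/2 ≈ -33.500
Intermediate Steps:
B(Y, z) = 1
r(Z) = 1/(1 + Z) (r(Z) = 1/(Z + 1) = 1/(1 + Z))
(-142 + (6 - 1*(-2)))*r(3) = (-142 + (6 - 1*(-2)))/(1 + 3) = (-142 + (6 + 2))/4 = (-142 + 8)*(¼) = -134*¼ = -67/2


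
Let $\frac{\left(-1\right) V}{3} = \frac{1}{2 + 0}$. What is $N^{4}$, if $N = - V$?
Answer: $\frac{81}{16} \approx 5.0625$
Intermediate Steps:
$V = - \frac{3}{2}$ ($V = - \frac{3}{2 + 0} = - \frac{3}{2} \approx -1.5$)
$N = \frac{3}{2}$ ($N = \left(-1\right) \left(- \frac{3}{2}\right) = \frac{3}{2} \approx 1.5$)
$N^{4} = \left(\frac{3}{2}\right)^{4} = \frac{81}{16}$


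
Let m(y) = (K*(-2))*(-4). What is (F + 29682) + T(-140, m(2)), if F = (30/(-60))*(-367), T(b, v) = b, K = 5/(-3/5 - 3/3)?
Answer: 59451/2 ≈ 29726.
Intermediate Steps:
K = -25/8 (K = 5/(-3*⅕ - 3*⅓) = 5/(-⅗ - 1) = 5/(-8/5) = 5*(-5/8) = -25/8 ≈ -3.1250)
m(y) = -25 (m(y) = -25/8*(-2)*(-4) = (25/4)*(-4) = -25)
F = 367/2 (F = (30*(-1/60))*(-367) = -½*(-367) = 367/2 ≈ 183.50)
(F + 29682) + T(-140, m(2)) = (367/2 + 29682) - 140 = 59731/2 - 140 = 59451/2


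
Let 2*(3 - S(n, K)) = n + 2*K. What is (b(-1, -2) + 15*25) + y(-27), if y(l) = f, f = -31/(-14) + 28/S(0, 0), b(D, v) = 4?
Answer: 16403/42 ≈ 390.55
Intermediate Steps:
S(n, K) = 3 - K - n/2 (S(n, K) = 3 - (n + 2*K)/2 = 3 + (-K - n/2) = 3 - K - n/2)
f = 485/42 (f = -31/(-14) + 28/(3 - 1*0 - ½*0) = -31*(-1/14) + 28/(3 + 0 + 0) = 31/14 + 28/3 = 485/42 ≈ 11.548)
y(l) = 485/42
(b(-1, -2) + 15*25) + y(-27) = (4 + 15*25) + 485/42 = (4 + 375) + 485/42 = 379 + 485/42 = 16403/42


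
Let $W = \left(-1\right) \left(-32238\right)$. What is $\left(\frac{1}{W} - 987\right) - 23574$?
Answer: $- \frac{791797517}{32238} \approx -24561.0$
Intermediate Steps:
$W = 32238$
$\left(\frac{1}{W} - 987\right) - 23574 = \left(\frac{1}{32238} - 987\right) - 23574 = - \frac{31818905}{32238} - 23574 = - \frac{791797517}{32238}$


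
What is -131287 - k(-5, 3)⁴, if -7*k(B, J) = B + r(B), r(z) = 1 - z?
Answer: -315220088/2401 ≈ -1.3129e+5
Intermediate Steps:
k(B, J) = -⅐ (k(B, J) = -(B + (1 - B))/7 = -⅐*1 = -⅐)
-131287 - k(-5, 3)⁴ = -131287 - (-⅐)⁴ = -131287 - 1*1/2401 = -131287 - 1/2401 = -315220088/2401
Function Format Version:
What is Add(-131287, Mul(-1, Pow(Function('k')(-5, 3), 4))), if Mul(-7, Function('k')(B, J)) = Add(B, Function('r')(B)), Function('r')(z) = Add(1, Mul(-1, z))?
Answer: Rational(-315220088, 2401) ≈ -1.3129e+5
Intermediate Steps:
Function('k')(B, J) = Rational(-1, 7) (Function('k')(B, J) = Mul(Rational(-1, 7), Add(B, Add(1, Mul(-1, B)))) = Mul(Rational(-1, 7), 1) = Rational(-1, 7))
Add(-131287, Mul(-1, Pow(Function('k')(-5, 3), 4))) = Add(-131287, Mul(-1, Pow(Rational(-1, 7), 4))) = Add(-131287, Mul(-1, Rational(1, 2401))) = Add(-131287, Rational(-1, 2401)) = Rational(-315220088, 2401)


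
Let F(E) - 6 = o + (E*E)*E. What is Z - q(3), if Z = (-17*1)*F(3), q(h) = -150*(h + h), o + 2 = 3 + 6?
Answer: 220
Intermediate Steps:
o = 7 (o = -2 + (3 + 6) = -2 + 9 = 7)
F(E) = 13 + E³ (F(E) = 6 + (7 + (E*E)*E) = 6 + (7 + E²*E) = 6 + (7 + E³) = 13 + E³)
q(h) = -300*h
Z = -680 (Z = (-17*1)*(13 + 3³) = -17*(13 + 27) = -17*40 = -680)
Z - q(3) = -680 - (-300)*3 = -680 - 1*(-900) = -680 + 900 = 220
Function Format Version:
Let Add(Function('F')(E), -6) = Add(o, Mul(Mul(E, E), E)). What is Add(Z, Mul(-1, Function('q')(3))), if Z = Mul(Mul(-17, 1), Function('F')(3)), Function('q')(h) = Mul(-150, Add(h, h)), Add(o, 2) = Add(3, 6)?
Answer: 220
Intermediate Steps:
o = 7 (o = Add(-2, Add(3, 6)) = Add(-2, 9) = 7)
Function('F')(E) = Add(13, Pow(E, 3)) (Function('F')(E) = Add(6, Add(7, Mul(Mul(E, E), E))) = Add(6, Add(7, Mul(Pow(E, 2), E))) = Add(6, Add(7, Pow(E, 3))) = Add(13, Pow(E, 3)))
Function('q')(h) = Mul(-300, h) (Function('q')(h) = Mul(-150, Mul(2, h)) = Mul(-300, h))
Z = -680 (Z = Mul(Mul(-17, 1), Add(13, Pow(3, 3))) = Mul(-17, Add(13, 27)) = Mul(-17, 40) = -680)
Add(Z, Mul(-1, Function('q')(3))) = Add(-680, Mul(-1, Mul(-300, 3))) = Add(-680, Mul(-1, -900)) = Add(-680, 900) = 220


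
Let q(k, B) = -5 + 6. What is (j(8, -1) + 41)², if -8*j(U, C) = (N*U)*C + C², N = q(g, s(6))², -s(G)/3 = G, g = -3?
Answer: 112225/64 ≈ 1753.5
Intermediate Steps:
s(G) = -3*G
q(k, B) = 1
N = 1 (N = 1² = 1)
j(U, C) = -C²/8 - C*U/8 (j(U, C) = -((1*U)*C + C²)/8 = -(U*C + C²)/8 = -(C*U + C²)/8 = -(C² + C*U)/8 = -C²/8 - C*U/8)
(j(8, -1) + 41)² = (-⅛*(-1)*(-1 + 8) + 41)² = (-⅛*(-1)*7 + 41)² = (7/8 + 41)² = (335/8)² = 112225/64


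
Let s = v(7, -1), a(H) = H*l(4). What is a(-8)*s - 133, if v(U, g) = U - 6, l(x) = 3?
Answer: -157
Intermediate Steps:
v(U, g) = -6 + U
a(H) = 3*H (a(H) = H*3 = 3*H)
s = 1 (s = -6 + 7 = 1)
a(-8)*s - 133 = (3*(-8))*1 - 133 = -24*1 - 133 = -24 - 133 = -157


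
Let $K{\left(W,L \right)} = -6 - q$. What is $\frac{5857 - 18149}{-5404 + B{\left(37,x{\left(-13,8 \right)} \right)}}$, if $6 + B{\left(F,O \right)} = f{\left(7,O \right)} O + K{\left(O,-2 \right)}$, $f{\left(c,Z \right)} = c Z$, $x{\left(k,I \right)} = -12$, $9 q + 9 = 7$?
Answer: $\frac{55314}{19835} \approx 2.7887$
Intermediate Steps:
$q = - \frac{2}{9}$ ($q = -1 + \frac{1}{9} \cdot 7 = -1 + \frac{7}{9} = - \frac{2}{9} \approx -0.22222$)
$K{\left(W,L \right)} = - \frac{52}{9}$ ($K{\left(W,L \right)} = -6 - - \frac{2}{9} = -6 + \frac{2}{9} = - \frac{52}{9}$)
$f{\left(c,Z \right)} = Z c$
$B{\left(F,O \right)} = - \frac{106}{9} + 7 O^{2}$ ($B{\left(F,O \right)} = -6 + \left(O 7 O - \frac{52}{9}\right) = -6 + \left(7 O O - \frac{52}{9}\right) = -6 + \left(7 O^{2} - \frac{52}{9}\right) = -6 + \left(- \frac{52}{9} + 7 O^{2}\right) = - \frac{106}{9} + 7 O^{2}$)
$\frac{5857 - 18149}{-5404 + B{\left(37,x{\left(-13,8 \right)} \right)}} = \frac{5857 - 18149}{-5404 - \left(\frac{106}{9} - 7 \left(-12\right)^{2}\right)} = - \frac{12292}{-5404 + \left(- \frac{106}{9} + 7 \cdot 144\right)} = - \frac{12292}{-5404 + \left(- \frac{106}{9} + 1008\right)} = - \frac{12292}{-5404 + \frac{8966}{9}} = - \frac{12292}{- \frac{39670}{9}} = \left(-12292\right) \left(- \frac{9}{39670}\right) = \frac{55314}{19835}$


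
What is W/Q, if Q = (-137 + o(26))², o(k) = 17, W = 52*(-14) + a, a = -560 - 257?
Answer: -103/960 ≈ -0.10729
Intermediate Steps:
a = -817
W = -1545 (W = 52*(-14) - 817 = -728 - 817 = -1545)
Q = 14400 (Q = (-137 + 17)² = (-120)² = 14400)
W/Q = -1545/14400 = -1545*1/14400 = -103/960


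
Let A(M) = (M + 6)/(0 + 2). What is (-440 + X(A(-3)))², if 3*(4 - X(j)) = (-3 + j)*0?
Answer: 190096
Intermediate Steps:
A(M) = 3 + M/2 (A(M) = (6 + M)/2 = (6 + M)*(½) = 3 + M/2)
X(j) = 4 (X(j) = 4 - (-3 + j)*0/3 = 4 - ⅓*0 = 4 + 0 = 4)
(-440 + X(A(-3)))² = (-440 + 4)² = (-436)² = 190096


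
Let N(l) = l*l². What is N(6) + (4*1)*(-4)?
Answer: 200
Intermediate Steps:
N(l) = l³
N(6) + (4*1)*(-4) = 6³ + (4*1)*(-4) = 216 + 4*(-4) = 216 - 16 = 200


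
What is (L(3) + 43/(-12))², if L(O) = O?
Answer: 49/144 ≈ 0.34028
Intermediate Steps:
(L(3) + 43/(-12))² = (3 + 43/(-12))² = (3 + 43*(-1/12))² = (3 - 43/12)² = (-7/12)² = 49/144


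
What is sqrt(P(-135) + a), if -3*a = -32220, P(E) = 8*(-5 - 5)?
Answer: 2*sqrt(2665) ≈ 103.25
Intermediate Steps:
P(E) = -80 (P(E) = 8*(-10) = -80)
a = 10740 (a = -1/3*(-32220) = 10740)
sqrt(P(-135) + a) = sqrt(-80 + 10740) = sqrt(10660) = 2*sqrt(2665)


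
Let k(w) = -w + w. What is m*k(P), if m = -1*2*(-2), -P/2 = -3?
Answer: 0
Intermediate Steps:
P = 6 (P = -2*(-3) = 6)
k(w) = 0
m = 4 (m = -2*(-2) = 4)
m*k(P) = 4*0 = 0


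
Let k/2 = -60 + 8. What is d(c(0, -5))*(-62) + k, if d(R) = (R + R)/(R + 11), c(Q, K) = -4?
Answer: -232/7 ≈ -33.143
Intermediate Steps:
k = -104 (k = 2*(-60 + 8) = 2*(-52) = -104)
d(R) = 2*R/(11 + R) (d(R) = (2*R)/(11 + R) = 2*R/(11 + R))
d(c(0, -5))*(-62) + k = (2*(-4)/(11 - 4))*(-62) - 104 = (2*(-4)/7)*(-62) - 104 = (2*(-4)*(⅐))*(-62) - 104 = -8/7*(-62) - 104 = 496/7 - 104 = -232/7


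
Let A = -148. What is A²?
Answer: 21904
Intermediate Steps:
A² = (-148)² = 21904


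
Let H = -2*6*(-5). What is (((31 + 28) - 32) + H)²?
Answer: 7569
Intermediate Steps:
H = 60 (H = -12*(-5) = 60)
(((31 + 28) - 32) + H)² = (((31 + 28) - 32) + 60)² = ((59 - 32) + 60)² = (27 + 60)² = 87² = 7569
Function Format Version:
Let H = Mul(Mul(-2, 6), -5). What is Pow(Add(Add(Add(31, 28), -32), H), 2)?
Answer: 7569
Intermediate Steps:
H = 60 (H = Mul(-12, -5) = 60)
Pow(Add(Add(Add(31, 28), -32), H), 2) = Pow(Add(Add(Add(31, 28), -32), 60), 2) = Pow(Add(Add(59, -32), 60), 2) = Pow(Add(27, 60), 2) = Pow(87, 2) = 7569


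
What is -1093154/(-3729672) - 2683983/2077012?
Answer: -483742641733/484160843754 ≈ -0.99914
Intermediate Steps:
-1093154/(-3729672) - 2683983/2077012 = -1093154*(-1/3729672) - 2683983*1/2077012 = 546577/1864836 - 2683983/2077012 = -483742641733/484160843754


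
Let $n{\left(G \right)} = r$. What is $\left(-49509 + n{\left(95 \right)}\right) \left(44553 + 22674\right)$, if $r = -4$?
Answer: $-3328610451$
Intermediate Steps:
$n{\left(G \right)} = -4$
$\left(-49509 + n{\left(95 \right)}\right) \left(44553 + 22674\right) = \left(-49509 - 4\right) \left(44553 + 22674\right) = \left(-49513\right) 67227 = -3328610451$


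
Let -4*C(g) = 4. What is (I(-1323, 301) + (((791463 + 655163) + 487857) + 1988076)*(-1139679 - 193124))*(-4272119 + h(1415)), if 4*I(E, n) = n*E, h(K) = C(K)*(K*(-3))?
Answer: 44624877761143340947/2 ≈ 2.2312e+19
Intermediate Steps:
C(g) = -1 (C(g) = -1/4*4 = -1)
h(K) = 3*K (h(K) = -K*(-3) = -(-3)*K = 3*K)
I(E, n) = E*n/4 (I(E, n) = (n*E)/4 = (E*n)/4 = E*n/4)
(I(-1323, 301) + (((791463 + 655163) + 487857) + 1988076)*(-1139679 - 193124))*(-4272119 + h(1415)) = ((1/4)*(-1323)*301 + (((791463 + 655163) + 487857) + 1988076)*(-1139679 - 193124))*(-4272119 + 3*1415) = (-398223/4 + ((1446626 + 487857) + 1988076)*(-1332803))*(-4272119 + 4245) = (-398223/4 + (1934483 + 1988076)*(-1332803))*(-4267874) = (-398223/4 + 3922559*(-1332803))*(-4267874) = (-398223/4 - 5227998402877)*(-4267874) = -20911994009731/4*(-4267874) = 44624877761143340947/2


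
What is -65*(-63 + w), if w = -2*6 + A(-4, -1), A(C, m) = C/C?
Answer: 4810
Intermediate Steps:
A(C, m) = 1
w = -11 (w = -2*6 + 1 = -12 + 1 = -11)
-65*(-63 + w) = -65*(-63 - 11) = -65*(-74) = 4810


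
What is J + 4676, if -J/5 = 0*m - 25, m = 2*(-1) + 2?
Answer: 4801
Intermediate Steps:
m = 0 (m = -2 + 2 = 0)
J = 125 (J = -5*(0*0 - 25) = -5*(0 - 25) = -5*(-25) = 125)
J + 4676 = 125 + 4676 = 4801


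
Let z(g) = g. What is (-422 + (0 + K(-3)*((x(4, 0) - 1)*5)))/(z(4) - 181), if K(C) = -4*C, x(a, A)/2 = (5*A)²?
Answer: 482/177 ≈ 2.7232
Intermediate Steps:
x(a, A) = 50*A² (x(a, A) = 2*(5*A)² = 2*(25*A²) = 50*A²)
(-422 + (0 + K(-3)*((x(4, 0) - 1)*5)))/(z(4) - 181) = (-422 + (0 + (-4*(-3))*((50*0² - 1)*5)))/(4 - 181) = (-422 + (0 + 12*((50*0 - 1)*5)))/(-177) = (-422 + (0 + 12*((0 - 1)*5)))*(-1/177) = (-422 + (0 + 12*(-1*5)))*(-1/177) = (-422 + (0 + 12*(-5)))*(-1/177) = (-422 + (0 - 60))*(-1/177) = (-422 - 60)*(-1/177) = -482*(-1/177) = 482/177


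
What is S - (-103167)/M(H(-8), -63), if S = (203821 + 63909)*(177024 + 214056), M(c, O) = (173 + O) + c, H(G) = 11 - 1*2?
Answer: 12459758062767/119 ≈ 1.0470e+11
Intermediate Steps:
H(G) = 9 (H(G) = 11 - 2 = 9)
M(c, O) = 173 + O + c
S = 104703848400 (S = 267730*391080 = 104703848400)
S - (-103167)/M(H(-8), -63) = 104703848400 - (-103167)/(173 - 63 + 9) = 104703848400 - (-103167)/119 = 104703848400 - 1*(-103167/119) = 104703848400 + 103167/119 = 12459758062767/119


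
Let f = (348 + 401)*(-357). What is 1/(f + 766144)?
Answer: 1/498751 ≈ 2.0050e-6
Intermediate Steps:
f = -267393 (f = 749*(-357) = -267393)
1/(f + 766144) = 1/(-267393 + 766144) = 1/498751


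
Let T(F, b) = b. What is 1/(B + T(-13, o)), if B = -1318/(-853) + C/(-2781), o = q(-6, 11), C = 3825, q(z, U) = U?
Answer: 263577/2944084 ≈ 0.089528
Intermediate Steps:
o = 11
B = 44737/263577 (B = -1318/(-853) + 3825/(-2781) = -1318*(-1/853) + 3825*(-1/2781) = 1318/853 - 425/309 = 44737/263577 ≈ 0.16973)
1/(B + T(-13, o)) = 1/(44737/263577 + 11) = 1/(2944084/263577) = 263577/2944084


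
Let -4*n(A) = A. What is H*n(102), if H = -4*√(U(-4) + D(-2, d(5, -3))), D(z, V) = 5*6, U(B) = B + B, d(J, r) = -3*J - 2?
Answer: 102*√22 ≈ 478.42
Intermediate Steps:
n(A) = -A/4
d(J, r) = -2 - 3*J
U(B) = 2*B
D(z, V) = 30
H = -4*√22 (H = -4*√(2*(-4) + 30) = -4*√(-8 + 30) = -4*√22 ≈ -18.762)
H*n(102) = (-4*√22)*(-¼*102) = -4*√22*(-51/2) = 102*√22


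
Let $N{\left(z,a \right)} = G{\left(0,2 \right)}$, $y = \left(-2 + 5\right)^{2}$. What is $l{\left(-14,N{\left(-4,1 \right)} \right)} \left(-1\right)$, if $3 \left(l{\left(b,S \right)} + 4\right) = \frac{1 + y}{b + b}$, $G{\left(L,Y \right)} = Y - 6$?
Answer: $\frac{173}{42} \approx 4.119$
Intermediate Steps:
$y = 9$ ($y = 3^{2} = 9$)
$G{\left(L,Y \right)} = -6 + Y$ ($G{\left(L,Y \right)} = Y - 6 = -6 + Y$)
$N{\left(z,a \right)} = -4$ ($N{\left(z,a \right)} = -6 + 2 = -4$)
$l{\left(b,S \right)} = -4 + \frac{5}{3 b}$ ($l{\left(b,S \right)} = -4 + \frac{\left(1 + 9\right) \frac{1}{b + b}}{3} = -4 + \frac{10 \frac{1}{2 b}}{3} = -4 + \frac{5 \frac{1}{b}}{3} = -4 + \frac{5}{3 b}$)
$l{\left(-14,N{\left(-4,1 \right)} \right)} \left(-1\right) = \left(-4 + \frac{5}{3 \left(-14\right)}\right) \left(-1\right) = \left(-4 + \frac{5}{3} \left(- \frac{1}{14}\right)\right) \left(-1\right) = \left(-4 - \frac{5}{42}\right) \left(-1\right) = \left(- \frac{173}{42}\right) \left(-1\right) = \frac{173}{42}$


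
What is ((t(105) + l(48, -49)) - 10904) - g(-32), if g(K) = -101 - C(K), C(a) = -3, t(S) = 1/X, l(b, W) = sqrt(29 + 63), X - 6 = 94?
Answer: -1080599/100 + 2*sqrt(23) ≈ -10796.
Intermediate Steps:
X = 100 (X = 6 + 94 = 100)
l(b, W) = 2*sqrt(23) (l(b, W) = sqrt(92) = 2*sqrt(23))
t(S) = 1/100
g(K) = -98 (g(K) = -101 - 1*(-3) = -101 + 3 = -98)
((t(105) + l(48, -49)) - 10904) - g(-32) = ((1/100 + 2*sqrt(23)) - 10904) - 1*(-98) = (-1090399/100 + 2*sqrt(23)) + 98 = -1080599/100 + 2*sqrt(23)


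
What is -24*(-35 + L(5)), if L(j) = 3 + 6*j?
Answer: 48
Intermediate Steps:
-24*(-35 + L(5)) = -24*(-35 + (3 + 6*5)) = -24*(-35 + (3 + 30)) = -24*(-35 + 33) = -24*(-2) = 48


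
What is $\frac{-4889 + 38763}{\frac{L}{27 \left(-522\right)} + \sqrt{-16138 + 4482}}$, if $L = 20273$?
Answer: $- \frac{9678738822588}{2315768578945} - \frac{13457519357328 i \sqrt{2914}}{2315768578945} \approx -4.1795 - 313.7 i$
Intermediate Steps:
$\frac{-4889 + 38763}{\frac{L}{27 \left(-522\right)} + \sqrt{-16138 + 4482}} = \frac{-4889 + 38763}{\frac{20273}{27 \left(-522\right)} + \sqrt{-16138 + 4482}} = \frac{33874}{\frac{20273}{-14094} + \sqrt{-11656}} = \frac{33874}{20273 \left(- \frac{1}{14094}\right) + 2 i \sqrt{2914}} = \frac{33874}{- \frac{20273}{14094} + 2 i \sqrt{2914}}$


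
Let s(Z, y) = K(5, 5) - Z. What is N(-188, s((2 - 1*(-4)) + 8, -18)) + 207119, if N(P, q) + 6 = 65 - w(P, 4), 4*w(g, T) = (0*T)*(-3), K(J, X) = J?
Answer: 207178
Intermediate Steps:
w(g, T) = 0 (w(g, T) = ((0*T)*(-3))/4 = (0*(-3))/4 = (¼)*0 = 0)
s(Z, y) = 5 - Z
N(P, q) = 59 (N(P, q) = -6 + (65 - 1*0) = -6 + (65 + 0) = -6 + 65 = 59)
N(-188, s((2 - 1*(-4)) + 8, -18)) + 207119 = 59 + 207119 = 207178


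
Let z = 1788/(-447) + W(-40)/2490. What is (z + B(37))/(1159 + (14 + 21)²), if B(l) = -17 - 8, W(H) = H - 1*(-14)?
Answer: -18059/1484040 ≈ -0.012169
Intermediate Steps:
W(H) = 14 + H (W(H) = H + 14 = 14 + H)
B(l) = -25
z = -4993/1245 (z = 1788/(-447) + (14 - 40)/2490 = 1788*(-1/447) - 26*1/2490 = -4 - 13/1245 = -4993/1245 ≈ -4.0104)
(z + B(37))/(1159 + (14 + 21)²) = (-4993/1245 - 25)/(1159 + (14 + 21)²) = -36118/(1245*(1159 + 35²)) = -36118/(1245*(1159 + 1225)) = -36118/1245/2384 = -36118/1245*1/2384 = -18059/1484040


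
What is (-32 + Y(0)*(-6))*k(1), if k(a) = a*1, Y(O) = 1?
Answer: -38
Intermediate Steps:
k(a) = a
(-32 + Y(0)*(-6))*k(1) = (-32 + 1*(-6))*1 = (-32 - 6)*1 = -38*1 = -38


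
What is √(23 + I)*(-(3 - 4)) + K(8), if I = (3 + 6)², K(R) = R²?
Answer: 64 + 2*√26 ≈ 74.198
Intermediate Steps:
I = 81 (I = 9² = 81)
√(23 + I)*(-(3 - 4)) + K(8) = √(23 + 81)*(-(3 - 4)) + 8² = √104*(-1*(-1)) + 64 = (2*√26)*1 + 64 = 2*√26 + 64 = 64 + 2*√26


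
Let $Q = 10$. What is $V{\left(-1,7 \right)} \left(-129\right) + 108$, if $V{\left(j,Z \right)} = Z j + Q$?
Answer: $-279$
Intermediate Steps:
$V{\left(j,Z \right)} = 10 + Z j$ ($V{\left(j,Z \right)} = Z j + 10 = 10 + Z j$)
$V{\left(-1,7 \right)} \left(-129\right) + 108 = \left(10 + 7 \left(-1\right)\right) \left(-129\right) + 108 = \left(10 - 7\right) \left(-129\right) + 108 = 3 \left(-129\right) + 108 = -387 + 108 = -279$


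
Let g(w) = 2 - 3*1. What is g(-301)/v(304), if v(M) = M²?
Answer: -1/92416 ≈ -1.0821e-5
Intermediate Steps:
g(w) = -1 (g(w) = 2 - 3 = -1)
g(-301)/v(304) = -1/(304²) = -1/92416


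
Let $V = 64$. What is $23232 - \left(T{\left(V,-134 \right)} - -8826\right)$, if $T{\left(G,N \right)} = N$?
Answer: $14540$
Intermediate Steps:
$23232 - \left(T{\left(V,-134 \right)} - -8826\right) = 23232 - \left(-134 - -8826\right) = 23232 - \left(-134 + 8826\right) = 23232 - 8692 = 14540$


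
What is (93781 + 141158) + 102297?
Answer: 337236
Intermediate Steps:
(93781 + 141158) + 102297 = 234939 + 102297 = 337236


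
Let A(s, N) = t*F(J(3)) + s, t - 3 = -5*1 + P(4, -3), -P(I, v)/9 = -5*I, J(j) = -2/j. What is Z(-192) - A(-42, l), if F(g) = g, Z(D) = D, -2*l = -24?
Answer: -94/3 ≈ -31.333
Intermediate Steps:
l = 12 (l = -½*(-24) = 12)
P(I, v) = 45*I (P(I, v) = -(-45)*I = 45*I)
t = 178 (t = 3 + (-5*1 + 45*4) = 3 + (-5 + 180) = 3 + 175 = 178)
A(s, N) = -356/3 + s (A(s, N) = 178*(-2/3) + s = 178*(-2*⅓) + s = 178*(-⅔) + s = -356/3 + s)
Z(-192) - A(-42, l) = -192 - (-356/3 - 42) = -192 - 1*(-482/3) = -192 + 482/3 = -94/3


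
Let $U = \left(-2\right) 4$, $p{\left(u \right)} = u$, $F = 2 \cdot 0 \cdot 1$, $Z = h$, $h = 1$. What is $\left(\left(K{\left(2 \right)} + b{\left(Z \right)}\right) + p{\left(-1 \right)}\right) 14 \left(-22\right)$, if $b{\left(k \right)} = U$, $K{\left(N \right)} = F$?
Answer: $2772$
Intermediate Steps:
$Z = 1$
$F = 0$ ($F = 0 \cdot 1 = 0$)
$K{\left(N \right)} = 0$
$U = -8$
$b{\left(k \right)} = -8$
$\left(\left(K{\left(2 \right)} + b{\left(Z \right)}\right) + p{\left(-1 \right)}\right) 14 \left(-22\right) = \left(\left(0 - 8\right) - 1\right) 14 \left(-22\right) = \left(-8 - 1\right) 14 \left(-22\right) = \left(-9\right) 14 \left(-22\right) = \left(-126\right) \left(-22\right) = 2772$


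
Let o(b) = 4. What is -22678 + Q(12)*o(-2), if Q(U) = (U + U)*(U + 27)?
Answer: -18934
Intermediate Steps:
Q(U) = 2*U*(27 + U) (Q(U) = (2*U)*(27 + U) = 2*U*(27 + U))
-22678 + Q(12)*o(-2) = -22678 + (2*12*(27 + 12))*4 = -22678 + (2*12*39)*4 = -22678 + 936*4 = -22678 + 3744 = -18934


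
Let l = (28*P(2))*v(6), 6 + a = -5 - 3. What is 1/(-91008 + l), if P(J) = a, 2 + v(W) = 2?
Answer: -1/91008 ≈ -1.0988e-5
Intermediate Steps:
v(W) = 0 (v(W) = -2 + 2 = 0)
a = -14 (a = -6 + (-5 - 3) = -6 - 8 = -14)
P(J) = -14
l = 0 (l = (28*(-14))*0 = -392*0 = 0)
1/(-91008 + l) = 1/(-91008 + 0) = 1/(-91008) = -1/91008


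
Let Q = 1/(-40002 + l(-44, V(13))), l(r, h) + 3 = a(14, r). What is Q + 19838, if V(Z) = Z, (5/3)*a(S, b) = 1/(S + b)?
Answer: 39680979288/2000251 ≈ 19838.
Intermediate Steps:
a(S, b) = 3/(5*(S + b))
l(r, h) = -3 + 3/(5*(14 + r))
Q = -50/2000251 (Q = 1/(-40002 + 3*(-69 - 5*(-44))/(5*(14 - 44))) = 1/(-40002 + (3/5)*(-69 + 220)/(-30)) = 1/(-40002 + (3/5)*(-1/30)*151) = 1/(-40002 - 151/50) = 1/(-2000251/50) = -50/2000251 ≈ -2.4997e-5)
Q + 19838 = -50/2000251 + 19838 = 39680979288/2000251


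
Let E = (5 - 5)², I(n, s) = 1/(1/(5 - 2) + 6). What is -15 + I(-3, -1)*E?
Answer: -15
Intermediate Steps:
I(n, s) = 3/19 (I(n, s) = 1/(1/3 + 6) = 1/(⅓ + 6) = 1/(19/3) = 3/19)
E = 0 (E = 0² = 0)
-15 + I(-3, -1)*E = -15 + (3/19)*0 = -15 + 0 = -15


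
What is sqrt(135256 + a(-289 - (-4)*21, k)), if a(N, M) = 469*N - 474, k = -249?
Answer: 27*sqrt(53) ≈ 196.56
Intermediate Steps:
a(N, M) = -474 + 469*N
sqrt(135256 + a(-289 - (-4)*21, k)) = sqrt(135256 + (-474 + 469*(-289 - (-4)*21))) = sqrt(135256 + (-474 + 469*(-289 - 1*(-84)))) = sqrt(135256 + (-474 + 469*(-289 + 84))) = sqrt(135256 + (-474 + 469*(-205))) = sqrt(135256 + (-474 - 96145)) = sqrt(135256 - 96619) = sqrt(38637) = 27*sqrt(53)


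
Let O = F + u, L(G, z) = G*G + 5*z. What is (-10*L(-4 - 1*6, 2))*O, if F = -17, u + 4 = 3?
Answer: 19800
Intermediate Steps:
u = -1 (u = -4 + 3 = -1)
L(G, z) = G² + 5*z
O = -18 (O = -17 - 1 = -18)
(-10*L(-4 - 1*6, 2))*O = -10*((-4 - 1*6)² + 5*2)*(-18) = -10*((-4 - 6)² + 10)*(-18) = -10*((-10)² + 10)*(-18) = -10*(100 + 10)*(-18) = -10*110*(-18) = -1100*(-18) = 19800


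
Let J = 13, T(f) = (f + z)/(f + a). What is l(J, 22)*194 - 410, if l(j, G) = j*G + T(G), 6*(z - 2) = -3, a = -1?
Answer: 1161113/21 ≈ 55291.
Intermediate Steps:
z = 3/2 (z = 2 + (1/6)*(-3) = 2 - 1/2 = 3/2 ≈ 1.5000)
T(f) = (3/2 + f)/(-1 + f) (T(f) = (f + 3/2)/(f - 1) = (3/2 + f)/(-1 + f))
l(j, G) = G*j + (3/2 + G)/(-1 + G) (l(j, G) = j*G + (3/2 + G)/(-1 + G) = G*j + (3/2 + G)/(-1 + G))
l(J, 22)*194 - 410 = ((3/2 + 22 + 22*13*(-1 + 22))/(-1 + 22))*194 - 410 = ((3/2 + 22 + 22*13*21)/21)*194 - 410 = ((3/2 + 22 + 6006)/21)*194 - 410 = ((1/21)*(12059/2))*194 - 410 = (12059/42)*194 - 410 = 1169723/21 - 410 = 1161113/21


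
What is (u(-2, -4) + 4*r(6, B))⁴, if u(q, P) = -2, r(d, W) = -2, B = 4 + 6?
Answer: 10000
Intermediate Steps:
B = 10
(u(-2, -4) + 4*r(6, B))⁴ = (-2 + 4*(-2))⁴ = (-2 - 8)⁴ = (-10)⁴ = 10000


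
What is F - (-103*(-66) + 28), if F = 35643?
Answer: 28817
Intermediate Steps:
F - (-103*(-66) + 28) = 35643 - (-103*(-66) + 28) = 35643 - (6798 + 28) = 35643 - 1*6826 = 35643 - 6826 = 28817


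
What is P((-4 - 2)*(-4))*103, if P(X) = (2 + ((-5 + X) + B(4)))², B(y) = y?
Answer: 64375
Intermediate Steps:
P(X) = (1 + X)² (P(X) = (2 + ((-5 + X) + 4))² = (2 + (-1 + X))² = (1 + X)²)
P((-4 - 2)*(-4))*103 = (1 + (-4 - 2)*(-4))²*103 = (1 - 6*(-4))²*103 = (1 + 24)²*103 = 25²*103 = 625*103 = 64375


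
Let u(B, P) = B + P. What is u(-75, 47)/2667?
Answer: -4/381 ≈ -0.010499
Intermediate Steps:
u(-75, 47)/2667 = (-75 + 47)/2667 = -28*1/2667 = -4/381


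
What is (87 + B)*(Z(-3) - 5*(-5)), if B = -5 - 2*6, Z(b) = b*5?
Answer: 700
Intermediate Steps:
Z(b) = 5*b
B = -17 (B = -5 - 12 = -17)
(87 + B)*(Z(-3) - 5*(-5)) = (87 - 17)*(5*(-3) - 5*(-5)) = 70*(-15 + 25) = 70*10 = 700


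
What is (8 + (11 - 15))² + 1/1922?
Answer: 30753/1922 ≈ 16.001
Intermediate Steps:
(8 + (11 - 15))² + 1/1922 = (8 - 4)² + 1/1922 = 4² + 1/1922 = 16 + 1/1922 = 30753/1922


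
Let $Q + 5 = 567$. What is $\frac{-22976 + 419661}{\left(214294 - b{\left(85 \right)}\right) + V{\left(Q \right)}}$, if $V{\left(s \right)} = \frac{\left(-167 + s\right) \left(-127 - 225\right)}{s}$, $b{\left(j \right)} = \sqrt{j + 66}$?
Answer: $\frac{1340901089066518}{723534580944345} + \frac{6264528857 \sqrt{151}}{723534580944345} \approx 1.8534$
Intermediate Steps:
$Q = 562$ ($Q = -5 + 567 = 562$)
$b{\left(j \right)} = \sqrt{66 + j}$
$V{\left(s \right)} = \frac{58784 - 352 s}{s}$ ($V{\left(s \right)} = \frac{\left(-167 + s\right) \left(-352\right)}{s} = \frac{58784 - 352 s}{s}$)
$\frac{-22976 + 419661}{\left(214294 - b{\left(85 \right)}\right) + V{\left(Q \right)}} = \frac{-22976 + 419661}{\left(214294 - \sqrt{66 + 85}\right) - \left(352 - \frac{58784}{562}\right)} = \frac{396685}{\left(214294 - \sqrt{151}\right) + \left(-352 + 58784 \cdot \frac{1}{562}\right)} = \frac{396685}{\left(214294 - \sqrt{151}\right) + \left(-352 + \frac{29392}{281}\right)} = \frac{396685}{\left(214294 - \sqrt{151}\right) - \frac{69520}{281}} = \frac{396685}{\frac{60147094}{281} - \sqrt{151}}$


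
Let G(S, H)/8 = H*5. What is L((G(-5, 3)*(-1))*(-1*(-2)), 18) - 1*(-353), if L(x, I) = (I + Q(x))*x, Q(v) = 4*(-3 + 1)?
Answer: -2047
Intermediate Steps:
G(S, H) = 40*H (G(S, H) = 8*(H*5) = 8*(5*H) = 40*H)
Q(v) = -8 (Q(v) = 4*(-2) = -8)
L(x, I) = x*(-8 + I) (L(x, I) = (I - 8)*x = (-8 + I)*x = x*(-8 + I))
L((G(-5, 3)*(-1))*(-1*(-2)), 18) - 1*(-353) = (((40*3)*(-1))*(-1*(-2)))*(-8 + 18) - 1*(-353) = ((120*(-1))*2)*10 + 353 = -120*2*10 + 353 = -240*10 + 353 = -2400 + 353 = -2047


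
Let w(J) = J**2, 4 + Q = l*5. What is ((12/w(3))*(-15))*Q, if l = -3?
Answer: 380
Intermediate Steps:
Q = -19 (Q = -4 - 3*5 = -4 - 15 = -19)
((12/w(3))*(-15))*Q = ((12/(3**2))*(-15))*(-19) = ((12/9)*(-15))*(-19) = ((12*(1/9))*(-15))*(-19) = ((4/3)*(-15))*(-19) = -20*(-19) = 380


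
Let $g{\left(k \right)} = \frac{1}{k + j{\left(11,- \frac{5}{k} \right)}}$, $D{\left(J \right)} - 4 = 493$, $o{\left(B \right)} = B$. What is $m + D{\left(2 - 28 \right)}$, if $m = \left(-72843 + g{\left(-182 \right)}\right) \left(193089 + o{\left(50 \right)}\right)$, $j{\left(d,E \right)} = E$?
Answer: $- \frac{465945406609218}{33119} \approx -1.4069 \cdot 10^{10}$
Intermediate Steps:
$D{\left(J \right)} = 497$ ($D{\left(J \right)} = 4 + 493 = 497$)
$g{\left(k \right)} = \frac{1}{k - \frac{5}{k}}$
$m = - \frac{465945423069361}{33119}$ ($m = \left(-72843 - \frac{182}{-5 + \left(-182\right)^{2}}\right) \left(193089 + 50\right) = \left(-72843 - \frac{182}{-5 + 33124}\right) 193139 = \left(-72843 - \frac{182}{33119}\right) 193139 = \left(- \frac{2412487499}{33119}\right) 193139 = - \frac{465945423069361}{33119} \approx -1.4069 \cdot 10^{10}$)
$m + D{\left(2 - 28 \right)} = - \frac{465945423069361}{33119} + 497 = - \frac{465945406609218}{33119}$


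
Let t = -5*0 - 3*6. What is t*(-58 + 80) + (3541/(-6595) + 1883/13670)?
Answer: -7147366497/18030730 ≈ -396.40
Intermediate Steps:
t = -18 (t = 0 - 18 = -18)
t*(-58 + 80) + (3541/(-6595) + 1883/13670) = -18*(-58 + 80) + (3541/(-6595) + 1883/13670) = -18*22 + (3541*(-1/6595) + 1883*(1/13670)) = -396 + (-3541/6595 + 1883/13670) = -396 - 7197417/18030730 = -7147366497/18030730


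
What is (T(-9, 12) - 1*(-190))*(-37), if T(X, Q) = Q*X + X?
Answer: -2701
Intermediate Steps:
T(X, Q) = X + Q*X
(T(-9, 12) - 1*(-190))*(-37) = (-9*(1 + 12) - 1*(-190))*(-37) = (-9*13 + 190)*(-37) = (-117 + 190)*(-37) = 73*(-37) = -2701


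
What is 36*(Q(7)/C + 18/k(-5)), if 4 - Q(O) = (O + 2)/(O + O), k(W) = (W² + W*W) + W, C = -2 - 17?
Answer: 5346/665 ≈ 8.0391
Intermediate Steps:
C = -19
k(W) = W + 2*W² (k(W) = (W² + W²) + W = 2*W² + W = W + 2*W²)
Q(O) = 4 - (2 + O)/(2*O) (Q(O) = 4 - (O + 2)/(O + O) = 4 - (2 + O)/(2*O))
36*(Q(7)/C + 18/k(-5)) = 36*((7/2 - 1/7)/(-19) + 18/((-5*(1 + 2*(-5))))) = 36*((7/2 - 1*⅐)*(-1/19) + 18/((-5*(1 - 10)))) = 36*((7/2 - ⅐)*(-1/19) + 18/((-5*(-9)))) = 36*((47/14)*(-1/19) + 18/45) = 36*(-47/266 + 18*(1/45)) = 36*(-47/266 + ⅖) = 36*(297/1330) = 5346/665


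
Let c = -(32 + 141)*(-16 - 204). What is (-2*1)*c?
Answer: -76120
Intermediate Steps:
c = 38060 (c = -173*(-220) = -1*(-38060) = 38060)
(-2*1)*c = -2*1*38060 = -2*38060 = -76120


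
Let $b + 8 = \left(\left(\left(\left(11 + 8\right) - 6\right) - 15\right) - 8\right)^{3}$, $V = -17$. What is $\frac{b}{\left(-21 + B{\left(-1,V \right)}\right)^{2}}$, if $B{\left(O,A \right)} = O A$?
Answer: $-63$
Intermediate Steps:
$B{\left(O,A \right)} = A O$
$b = -1008$ ($b = -8 + \left(\left(\left(\left(11 + 8\right) - 6\right) - 15\right) - 8\right)^{3} = -8 + \left(\left(\left(19 - 6\right) - 15\right) - 8\right)^{3} = -8 + \left(\left(13 - 15\right) - 8\right)^{3} = -8 + \left(-2 - 8\right)^{3} = -8 + \left(-10\right)^{3} = -8 - 1000 = -1008$)
$\frac{b}{\left(-21 + B{\left(-1,V \right)}\right)^{2}} = - \frac{1008}{\left(-21 - -17\right)^{2}} = - \frac{1008}{\left(-21 + 17\right)^{2}} = - \frac{1008}{\left(-4\right)^{2}} = - \frac{1008}{16} = \left(-1008\right) \frac{1}{16} = -63$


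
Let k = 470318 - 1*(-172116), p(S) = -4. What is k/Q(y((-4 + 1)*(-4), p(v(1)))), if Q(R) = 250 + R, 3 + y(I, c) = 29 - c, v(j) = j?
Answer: 321217/140 ≈ 2294.4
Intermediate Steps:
y(I, c) = 26 - c (y(I, c) = -3 + (29 - c) = 26 - c)
k = 642434 (k = 470318 + 172116 = 642434)
k/Q(y((-4 + 1)*(-4), p(v(1)))) = 642434/(250 + (26 - 1*(-4))) = 642434/(250 + (26 + 4)) = 642434/(250 + 30) = 642434/280 = 642434*(1/280) = 321217/140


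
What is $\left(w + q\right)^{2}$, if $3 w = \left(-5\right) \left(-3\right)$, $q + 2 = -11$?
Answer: $64$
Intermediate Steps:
$q = -13$ ($q = -2 - 11 = -13$)
$w = 5$ ($w = \frac{\left(-5\right) \left(-3\right)}{3} = \frac{1}{3} \cdot 15 = 5$)
$\left(w + q\right)^{2} = \left(5 - 13\right)^{2} = \left(-8\right)^{2} = 64$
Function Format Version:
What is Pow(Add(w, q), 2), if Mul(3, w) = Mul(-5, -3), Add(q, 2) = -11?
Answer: 64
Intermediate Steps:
q = -13 (q = Add(-2, -11) = -13)
w = 5 (w = Mul(Rational(1, 3), Mul(-5, -3)) = Mul(Rational(1, 3), 15) = 5)
Pow(Add(w, q), 2) = Pow(Add(5, -13), 2) = Pow(-8, 2) = 64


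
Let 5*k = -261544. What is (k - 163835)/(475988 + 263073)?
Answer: -1080719/3695305 ≈ -0.29246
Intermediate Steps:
k = -261544/5 (k = (⅕)*(-261544) = -261544/5 ≈ -52309.)
(k - 163835)/(475988 + 263073) = (-261544/5 - 163835)/(475988 + 263073) = -1080719/5/739061 = -1080719/5*1/739061 = -1080719/3695305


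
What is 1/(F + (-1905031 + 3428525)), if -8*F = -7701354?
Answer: 4/9944653 ≈ 4.0223e-7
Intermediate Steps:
F = 3850677/4 (F = -⅛*(-7701354) = 3850677/4 ≈ 9.6267e+5)
1/(F + (-1905031 + 3428525)) = 1/(3850677/4 + (-1905031 + 3428525)) = 1/(3850677/4 + 1523494) = 1/(9944653/4) = 4/9944653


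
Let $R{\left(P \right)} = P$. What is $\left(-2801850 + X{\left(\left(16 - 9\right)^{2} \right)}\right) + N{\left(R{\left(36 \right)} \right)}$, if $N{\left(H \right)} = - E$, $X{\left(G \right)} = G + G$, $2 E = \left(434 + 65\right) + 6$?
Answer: $- \frac{5604009}{2} \approx -2.802 \cdot 10^{6}$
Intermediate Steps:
$E = \frac{505}{2}$ ($E = \frac{\left(434 + 65\right) + 6}{2} = \frac{499 + 6}{2} = \frac{1}{2} \cdot 505 = \frac{505}{2} \approx 252.5$)
$X{\left(G \right)} = 2 G$
$N{\left(H \right)} = - \frac{505}{2}$ ($N{\left(H \right)} = \left(-1\right) \frac{505}{2} = - \frac{505}{2}$)
$\left(-2801850 + X{\left(\left(16 - 9\right)^{2} \right)}\right) + N{\left(R{\left(36 \right)} \right)} = \left(-2801850 + 2 \left(16 - 9\right)^{2}\right) - \frac{505}{2} = \left(-2801850 + 2 \cdot 7^{2}\right) - \frac{505}{2} = \left(-2801850 + 2 \cdot 49\right) - \frac{505}{2} = \left(-2801850 + 98\right) - \frac{505}{2} = -2801752 - \frac{505}{2} = - \frac{5604009}{2}$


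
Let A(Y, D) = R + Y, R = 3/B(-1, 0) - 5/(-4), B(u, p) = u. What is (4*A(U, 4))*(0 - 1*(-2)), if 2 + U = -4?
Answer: -62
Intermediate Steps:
U = -6 (U = -2 - 4 = -6)
R = -7/4 (R = 3/(-1) - 5/(-4) = 3*(-1) - 5*(-¼) = -3 + 5/4 = -7/4 ≈ -1.7500)
A(Y, D) = -7/4 + Y
(4*A(U, 4))*(0 - 1*(-2)) = (4*(-7/4 - 6))*(0 - 1*(-2)) = (4*(-31/4))*(0 + 2) = -31*2 = -62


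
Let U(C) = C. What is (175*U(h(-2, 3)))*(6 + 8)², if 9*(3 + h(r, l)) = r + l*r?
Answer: -1200500/9 ≈ -1.3339e+5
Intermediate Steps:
h(r, l) = -3 + r/9 + l*r/9 (h(r, l) = -3 + (r + l*r)/9 = -3 + (r/9 + l*r/9) = -3 + r/9 + l*r/9)
(175*U(h(-2, 3)))*(6 + 8)² = (175*(-3 + (⅑)*(-2) + (⅑)*3*(-2)))*(6 + 8)² = (175*(-3 - 2/9 - ⅔))*14² = (175*(-35/9))*196 = -6125/9*196 = -1200500/9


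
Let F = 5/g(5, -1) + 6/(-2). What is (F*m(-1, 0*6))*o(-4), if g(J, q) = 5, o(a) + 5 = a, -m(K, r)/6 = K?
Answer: 108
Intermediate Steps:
m(K, r) = -6*K
o(a) = -5 + a
F = -2 (F = 5/5 + 6/(-2) = 5*(⅕) + 6*(-½) = 1 - 3 = -2)
(F*m(-1, 0*6))*o(-4) = (-(-12)*(-1))*(-5 - 4) = -2*6*(-9) = -12*(-9) = 108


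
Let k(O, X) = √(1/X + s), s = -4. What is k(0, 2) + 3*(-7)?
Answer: -21 + I*√14/2 ≈ -21.0 + 1.8708*I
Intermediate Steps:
k(O, X) = √(-4 + 1/X) (k(O, X) = √(1/X - 4) = √(-4 + 1/X))
k(0, 2) + 3*(-7) = √(-4 + 1/2) + 3*(-7) = √(-4 + ½) - 21 = √(-7/2) - 21 = I*√14/2 - 21 = -21 + I*√14/2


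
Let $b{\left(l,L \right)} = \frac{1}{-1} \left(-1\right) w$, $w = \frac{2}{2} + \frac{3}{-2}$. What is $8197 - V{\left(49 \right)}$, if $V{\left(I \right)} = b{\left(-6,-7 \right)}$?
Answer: $\frac{16395}{2} \approx 8197.5$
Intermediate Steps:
$w = - \frac{1}{2}$ ($w = 2 \cdot \frac{1}{2} + 3 \left(- \frac{1}{2}\right) = 1 - \frac{3}{2} = - \frac{1}{2} \approx -0.5$)
$b{\left(l,L \right)} = - \frac{1}{2}$ ($b{\left(l,L \right)} = \frac{1}{-1} \left(-1\right) \left(- \frac{1}{2}\right) = \left(-1\right) \left(-1\right) \left(- \frac{1}{2}\right) = 1 \left(- \frac{1}{2}\right) = - \frac{1}{2}$)
$V{\left(I \right)} = - \frac{1}{2}$
$8197 - V{\left(49 \right)} = 8197 - - \frac{1}{2} = 8197 + \frac{1}{2} = \frac{16395}{2}$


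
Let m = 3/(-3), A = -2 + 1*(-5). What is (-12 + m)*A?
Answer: 91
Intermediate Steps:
A = -7 (A = -2 - 5 = -7)
m = -1 (m = 3*(-⅓) = -1)
(-12 + m)*A = (-12 - 1)*(-7) = -13*(-7) = 91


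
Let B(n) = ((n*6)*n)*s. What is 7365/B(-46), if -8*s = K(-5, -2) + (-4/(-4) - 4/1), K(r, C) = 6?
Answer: -2455/1587 ≈ -1.5469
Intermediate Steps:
s = -3/8 (s = -(6 + (-4/(-4) - 4/1))/8 = -(6 + (-4*(-1/4) - 4*1))/8 = -(6 + (1 - 4))/8 = -(6 - 3)/8 = -1/8*3 = -3/8 ≈ -0.37500)
B(n) = -9*n**2/4 (B(n) = ((n*6)*n)*(-3/8) = ((6*n)*n)*(-3/8) = (6*n**2)*(-3/8) = -9*n**2/4)
7365/B(-46) = 7365/((-9/4*(-46)**2)) = 7365/((-9/4*2116)) = 7365/(-4761) = 7365*(-1/4761) = -2455/1587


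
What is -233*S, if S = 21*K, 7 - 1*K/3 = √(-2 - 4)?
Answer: -102753 + 14679*I*√6 ≈ -1.0275e+5 + 35956.0*I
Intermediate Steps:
K = 21 - 3*I*√6 (K = 21 - 3*√(-2 - 4) = 21 - 3*I*√6 ≈ 21.0 - 7.3485*I)
S = 441 - 63*I*√6 (S = 21*(21 - 3*I*√6) = 441 - 63*I*√6 ≈ 441.0 - 154.32*I)
-233*S = -233*(441 - 63*I*√6) = -102753 + 14679*I*√6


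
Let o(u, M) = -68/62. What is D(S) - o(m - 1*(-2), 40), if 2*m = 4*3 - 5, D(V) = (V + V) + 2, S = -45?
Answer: -2694/31 ≈ -86.903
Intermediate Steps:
D(V) = 2 + 2*V (D(V) = 2*V + 2 = 2 + 2*V)
m = 7/2 (m = (4*3 - 5)/2 = (12 - 5)/2 = (1/2)*7 = 7/2 ≈ 3.5000)
o(u, M) = -34/31 (o(u, M) = -68*1/62 = -34/31)
D(S) - o(m - 1*(-2), 40) = (2 + 2*(-45)) - 1*(-34/31) = (2 - 90) + 34/31 = -88 + 34/31 = -2694/31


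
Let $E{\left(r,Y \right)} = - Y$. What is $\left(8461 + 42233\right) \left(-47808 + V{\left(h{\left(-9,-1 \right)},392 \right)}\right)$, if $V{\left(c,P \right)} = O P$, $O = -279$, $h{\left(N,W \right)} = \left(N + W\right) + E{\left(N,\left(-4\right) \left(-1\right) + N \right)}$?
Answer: $-7967880144$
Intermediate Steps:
$h{\left(N,W \right)} = -4 + W$ ($h{\left(N,W \right)} = \left(N + W\right) - \left(\left(-4\right) \left(-1\right) + N\right) = \left(N + W\right) - \left(4 + N\right) = -4 + W$)
$V{\left(c,P \right)} = - 279 P$
$\left(8461 + 42233\right) \left(-47808 + V{\left(h{\left(-9,-1 \right)},392 \right)}\right) = \left(8461 + 42233\right) \left(-47808 - 109368\right) = 50694 \left(-47808 - 109368\right) = 50694 \left(-157176\right) = -7967880144$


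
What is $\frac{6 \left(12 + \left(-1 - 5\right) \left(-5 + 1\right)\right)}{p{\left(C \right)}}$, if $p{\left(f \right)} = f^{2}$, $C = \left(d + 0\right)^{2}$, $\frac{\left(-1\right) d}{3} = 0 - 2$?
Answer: $\frac{1}{6} \approx 0.16667$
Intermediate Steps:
$d = 6$ ($d = - 3 \left(0 - 2\right) = \left(-3\right) \left(-2\right) = 6$)
$C = 36$ ($C = \left(6 + 0\right)^{2} = 6^{2} = 36$)
$\frac{6 \left(12 + \left(-1 - 5\right) \left(-5 + 1\right)\right)}{p{\left(C \right)}} = \frac{6 \left(12 + \left(-1 - 5\right) \left(-5 + 1\right)\right)}{36^{2}} = \frac{6 \left(12 - -24\right)}{1296} = \frac{6 \left(12 + 24\right)}{1296} = \frac{6 \cdot 36}{1296} = \frac{1}{1296} \cdot 216 = \frac{1}{6}$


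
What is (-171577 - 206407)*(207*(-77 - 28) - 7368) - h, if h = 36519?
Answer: 11000431833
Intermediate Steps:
(-171577 - 206407)*(207*(-77 - 28) - 7368) - h = (-171577 - 206407)*(207*(-77 - 28) - 7368) - 1*36519 = -377984*(207*(-105) - 7368) - 36519 = -377984*(-21735 - 7368) - 36519 = -377984*(-29103) - 36519 = 11000468352 - 36519 = 11000431833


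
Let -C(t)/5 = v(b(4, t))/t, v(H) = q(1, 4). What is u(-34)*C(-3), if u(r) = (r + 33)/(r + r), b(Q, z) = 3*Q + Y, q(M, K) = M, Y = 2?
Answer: 5/204 ≈ 0.024510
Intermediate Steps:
b(Q, z) = 2 + 3*Q (b(Q, z) = 3*Q + 2 = 2 + 3*Q)
v(H) = 1
u(r) = (33 + r)/(2*r) (u(r) = (33 + r)/((2*r)) = (33 + r)*(1/(2*r)) = (33 + r)/(2*r))
C(t) = -5/t
u(-34)*C(-3) = ((1/2)*(33 - 34)/(-34))*(-5/(-3)) = ((1/2)*(-1/34)*(-1))*(-5*(-1/3)) = (1/68)*(5/3) = 5/204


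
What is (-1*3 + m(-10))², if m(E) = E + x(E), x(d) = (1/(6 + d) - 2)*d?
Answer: 361/4 ≈ 90.250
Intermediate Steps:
x(d) = d*(-2 + 1/(6 + d)) (x(d) = (-2 + 1/(6 + d))*d = d*(-2 + 1/(6 + d)))
m(E) = E - E*(11 + 2*E)/(6 + E)
(-1*3 + m(-10))² = (-1*3 - 10*(-5 - 1*(-10))/(6 - 10))² = (-3 - 10*(-5 + 10)/(-4))² = (-3 - 10*(-¼)*5)² = (-3 + 25/2)² = (19/2)² = 361/4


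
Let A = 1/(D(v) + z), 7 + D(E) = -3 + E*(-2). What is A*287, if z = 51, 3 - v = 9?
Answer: 287/53 ≈ 5.4151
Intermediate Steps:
v = -6 (v = 3 - 1*9 = 3 - 9 = -6)
D(E) = -10 - 2*E (D(E) = -7 + (-3 + E*(-2)) = -7 + (-3 - 2*E) = -10 - 2*E)
A = 1/53 (A = 1/((-10 - 2*(-6)) + 51) = 1/((-10 + 12) + 51) = 1/(2 + 51) = 1/53 ≈ 0.018868)
A*287 = (1/53)*287 = 287/53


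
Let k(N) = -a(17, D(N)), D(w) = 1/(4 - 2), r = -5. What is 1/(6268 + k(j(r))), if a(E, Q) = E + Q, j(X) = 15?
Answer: 2/12501 ≈ 0.00015999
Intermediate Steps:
D(w) = ½ (D(w) = 1/2 = ½)
k(N) = -35/2 (k(N) = -(17 + ½) = -1*35/2 = -35/2)
1/(6268 + k(j(r))) = 1/(6268 - 35/2) = 1/(12501/2) = 2/12501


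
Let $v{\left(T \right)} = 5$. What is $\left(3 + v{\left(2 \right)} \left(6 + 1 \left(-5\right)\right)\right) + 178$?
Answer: $186$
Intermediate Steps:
$\left(3 + v{\left(2 \right)} \left(6 + 1 \left(-5\right)\right)\right) + 178 = \left(3 + 5 \left(6 + 1 \left(-5\right)\right)\right) + 178 = \left(3 + 5 \left(6 - 5\right)\right) + 178 = \left(3 + 5 \cdot 1\right) + 178 = \left(3 + 5\right) + 178 = 8 + 178 = 186$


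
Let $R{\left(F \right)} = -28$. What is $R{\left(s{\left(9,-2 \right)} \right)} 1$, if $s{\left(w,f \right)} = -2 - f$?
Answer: $-28$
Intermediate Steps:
$R{\left(s{\left(9,-2 \right)} \right)} 1 = \left(-28\right) 1 = -28$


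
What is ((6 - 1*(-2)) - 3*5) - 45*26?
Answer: -1177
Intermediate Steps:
((6 - 1*(-2)) - 3*5) - 45*26 = ((6 + 2) - 15) - 1170 = (8 - 15) - 1170 = -7 - 1170 = -1177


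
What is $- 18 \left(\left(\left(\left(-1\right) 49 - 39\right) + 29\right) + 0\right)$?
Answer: $1062$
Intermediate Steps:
$- 18 \left(\left(\left(\left(-1\right) 49 - 39\right) + 29\right) + 0\right) = - 18 \left(\left(\left(-49 - 39\right) + 29\right) + 0\right) = - 18 \left(\left(-88 + 29\right) + 0\right) = - 18 \left(-59 + 0\right) = \left(-18\right) \left(-59\right) = 1062$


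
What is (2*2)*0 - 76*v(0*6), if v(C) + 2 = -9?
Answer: 836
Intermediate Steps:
v(C) = -11 (v(C) = -2 - 9 = -11)
(2*2)*0 - 76*v(0*6) = (2*2)*0 - 76*(-11) = 4*0 + 836 = 0 + 836 = 836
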